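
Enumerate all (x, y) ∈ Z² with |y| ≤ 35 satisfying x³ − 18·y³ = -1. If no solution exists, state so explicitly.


The equation is x³ - 18y³ = -1. For fixed y, x³ = 18·y³ − 1, so a solution requires the RHS to be a perfect cube.
Strategy: iterate y from -35 to 35, compute RHS = 18·y³ − 1, and check whether it is a (positive or negative) perfect cube.
Check small values of y:
  y = 0: RHS = -1 = (-1)³ ⇒ x = -1 works.
  y = 1: RHS = 17 is not a perfect cube.
  y = -1: RHS = -19 is not a perfect cube.
  y = 2: RHS = 143 is not a perfect cube.
  y = -2: RHS = -145 is not a perfect cube.
  y = 3: RHS = 485 is not a perfect cube.
  y = -3: RHS = -487 is not a perfect cube.
Continuing the search up to |y| = 35 finds no further solutions beyond those listed.
Collected solutions: (-1, 0).

Solutions (with |y| ≤ 35): (-1, 0).


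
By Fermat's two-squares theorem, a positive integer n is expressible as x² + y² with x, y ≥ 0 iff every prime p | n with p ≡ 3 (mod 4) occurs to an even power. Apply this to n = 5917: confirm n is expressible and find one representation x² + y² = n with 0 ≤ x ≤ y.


Step 1: Factor n = 5917 = 61 · 97.
Step 2: Check the mod-4 condition on each prime factor: 61 ≡ 1 (mod 4), exponent 1; 97 ≡ 1 (mod 4), exponent 1.
All primes ≡ 3 (mod 4) appear to even exponent (or don't appear), so by the two-squares theorem n IS expressible as a sum of two squares.
Step 3: Build a representation. Here n = 61 · 97 is a product of primes ≡ 1 (mod 4). Each prime p ≡ 1 (mod 4) is itself a sum of two squares; find a² by testing p − a² for a perfect square:
  61: 61 − 1² = 60, 61 − 2² = 57, 61 − 3² = 52, 61 − 4² = 45, 61 − 5² = 36 = 6² ⇒ 61 = 5² + 6².
  97: 97 − 1² = 96, 97 − 2² = 93, 97 − 3² = 88, 97 − 4² = 81 = 9² ⇒ 97 = 4² + 9².
  Combine using the Brahmagupta–Fibonacci identity (a² + b²)(c² + d²) = (ac − bd)² + (ad + bc)² = (ac + bd)² + (ad − bc)²:
  61 · 97 = 5917: from (5² + 6²)(4² + 9²), take (5·4 − 6·9, 5·9 + 6·4) = (20 − 54, 45 + 24) = (-34, 69); dropping signs (only squares matter) gives (34, 69); check 34² + 69² = 1156 + 4761 = 5917 ✓.
Step 4: Order so x ≤ y and verify: 34² + 69² = 1156 + 4761 = 5917 = n. ✓

n = 5917 = 34² + 69² (one valid representation with x ≤ y).


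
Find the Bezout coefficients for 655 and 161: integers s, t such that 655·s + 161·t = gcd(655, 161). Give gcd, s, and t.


Euclidean algorithm on (655, 161) — divide until remainder is 0:
  655 = 4 · 161 + 11
  161 = 14 · 11 + 7
  11 = 1 · 7 + 4
  7 = 1 · 4 + 3
  4 = 1 · 3 + 1
  3 = 3 · 1 + 0
gcd(655, 161) = 1.
Track Bezout coefficients alongside the remainders: start with r₀ = 655 = a·1 + b·0 (s = 1, t = 0) and r₁ = 161 = a·0 + b·1 (s = 0, t = 1); each new remainder r_{k+1} = r_{k-1} − q_k·r_k inherits s_{k+1} = s_{k-1} − q_k·s_k, t_{k+1} = t_{k-1} − q_k·t_k, so r_k = a·s_k + b·t_k at every step:
  q = 4: r = 11, s = 1 − 4·0 = 1, t = 0 − 4·1 = -4  (check: 655·1 + 161·(-4) = 11)
  q = 14: r = 7, s = 0 − 14·1 = -14, t = 1 − 14·(-4) = 57  (check: 655·(-14) + 161·57 = 7)
  q = 1: r = 4, s = 1 − 1·(-14) = 15, t = -4 − 1·57 = -61  (check: 655·15 + 161·(-61) = 4)
  q = 1: r = 3, s = -14 − 1·15 = -29, t = 57 − 1·(-61) = 118  (check: 655·(-29) + 161·118 = 3)
  q = 1: r = 1, s = 15 − 1·(-29) = 44, t = -61 − 1·118 = -179  (check: 655·44 + 161·(-179) = 1)
The row with r = 1 (the gcd) gives the Bezout coefficients s = 44, t = -179.
Result: 655 · (44) + 161 · (-179) = 1.

gcd(655, 161) = 1; s = 44, t = -179 (check: 655·44 + 161·(-179) = 1).


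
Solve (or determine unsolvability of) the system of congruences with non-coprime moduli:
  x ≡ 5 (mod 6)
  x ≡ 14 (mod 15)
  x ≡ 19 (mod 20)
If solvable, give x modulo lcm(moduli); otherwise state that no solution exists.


Moduli 6, 15, 20 are not pairwise coprime, so CRT works modulo lcm(m_i) when all pairwise compatibility conditions hold.
Pairwise compatibility: gcd(m_i, m_j) must divide a_i - a_j for every pair.
Merge one congruence at a time:
  Start: x ≡ 5 (mod 6).
  Combine with x ≡ 14 (mod 15): gcd(6, 15) = 3; 14 - 5 = 9, which IS divisible by 3, so compatible.
    Write x = 5 + 6·t and substitute into x ≡ 14 (mod 15): 6·t ≡ 14 − 5 = 9 (mod 15).
    Divide the congruence (and modulus) by g = 3: 2·t ≡ 3 (mod 5).
    The inverse of 2 mod 5 is 3 (since 2·3 = 6 = 1·5 + 1), so t ≡ 3·3 = 9 ≡ 4 (mod 5).
    Then x = 5 + 6·4 = 29, valid modulo lcm(6, 15) = 30: x ≡ 29 (mod 30).
  Combine with x ≡ 19 (mod 20): gcd(30, 20) = 10; 19 - 29 = -10, which IS divisible by 10, so compatible.
    Write x = 29 + 30·t and substitute into x ≡ 19 (mod 20): 30·t ≡ 19 − 29 = -10 (mod 20).
    Divide the congruence (and modulus) by g = 10: 3·t ≡ -1 (mod 2).
    Reduce coefficients mod 2: 1·t ≡ 1 (mod 2).
    So t ≡ 1 (mod 2).
    Then x = 29 + 30·1 = 59, valid modulo lcm(30, 20) = 60: x ≡ 59 (mod 60).
Verify: 59 mod 6 = 5, 59 mod 15 = 14, 59 mod 20 = 19.

x ≡ 59 (mod 60).


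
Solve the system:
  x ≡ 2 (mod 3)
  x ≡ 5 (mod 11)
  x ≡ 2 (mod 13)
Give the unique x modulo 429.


Moduli 3, 11, 13 are pairwise coprime; by CRT there is a unique solution modulo M = 3 · 11 · 13 = 429.
Solve pairwise, accumulating the modulus:
  Start with x ≡ 2 (mod 3).
  Combine with x ≡ 5 (mod 11): since gcd(3, 11) = 1, we get a unique residue mod 33.
    Write x = 2 + 3·t and substitute into x ≡ 5 (mod 11): 3·t ≡ 5 − 2 = 3 (mod 11).
    The inverse of 3 mod 11 is 4 (since 3·4 = 12 = 1·11 + 1), so t ≡ 4·3 = 12 ≡ 1 (mod 11).
    Then x = 2 + 3·1 = 5, valid modulo lcm(3, 11) = 33: x ≡ 5 (mod 33).
  Combine with x ≡ 2 (mod 13): since gcd(33, 13) = 1, we get a unique residue mod 429.
    Write x = 5 + 33·t and substitute into x ≡ 2 (mod 13): 33·t ≡ 2 − 5 = -3 (mod 13).
    Reduce coefficients mod 13: 7·t ≡ 10 (mod 13).
    The inverse of 7 mod 13 is 2 (since 7·2 = 14 = 1·13 + 1), so t ≡ 2·10 = 20 ≡ 7 (mod 13).
    Then x = 5 + 33·7 = 236, valid modulo lcm(33, 13) = 429: x ≡ 236 (mod 429).
Verify: 236 mod 3 = 2 ✓, 236 mod 11 = 5 ✓, 236 mod 13 = 2 ✓.

x ≡ 236 (mod 429).


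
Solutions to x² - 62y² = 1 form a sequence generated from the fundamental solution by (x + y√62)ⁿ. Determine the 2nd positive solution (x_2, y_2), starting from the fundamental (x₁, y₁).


Step 1: Find the fundamental solution (x₁, y₁) of x² - 62y² = 1.
  Expand √62 as a continued fraction. a₀ = ⌊√62⌋ = 7; iterate m_{k+1} = d_k·a_k − m_k, d_{k+1} = (62 − m_{k+1}²)/d_k, a_{k+1} = ⌊(a₀ + m_{k+1})/d_{k+1}⌋ (starting m₀ = 0, d₀ = 1), with convergents p_k = a_k·p_{k-1} + p_{k-2}, q_k = a_k·q_{k-1} + q_{k-2} (p₋₁ = 1, q₋₁ = 0):
  k = 0: a₀ = 7; p₀/q₀ = 7/1; p₀² − 62·q₀² = 49 − 62 = -13.
  k = 1: m = 7, d = 13, a = ⌊(7 + 7)/13⌋ = 1; p/q = (1·7 + 1)/(1·1 + 0) = 8/1; p² − 62·q² = 64 − 62 = 2.
  k = 2: m = 6, d = 2, a = ⌊(7 + 6)/2⌋ = 6; p/q = (6·8 + 7)/(6·1 + 1) = 55/7; p² − 62·q² = 3025 − 3038 = -13.
  k = 3: m = 6, d = 13, a = ⌊(7 + 6)/13⌋ = 1; p/q = (1·55 + 8)/(1·7 + 1) = 63/8; p² − 62·q² = 3969 − 3968 = 1.
  The first convergent with p² − 62·q² = 1 gives the fundamental solution (x₁, y₁) = (63, 8).
Step 2: Apply the recurrence (x_{n+1}, y_{n+1}) = (x₁x_n + 62y₁y_n, x₁y_n + y₁x_n) repeatedly.
  From (x_1, y_1) = (63, 8): x_2 = 63·63 + 62·8·8 = 7937; y_2 = 63·8 + 8·63 = 1008.
Step 3: Verify x_2² - 62·y_2² = 62995969 - 62995968 = 1 (should be 1). ✓

(x_1, y_1) = (63, 8); (x_2, y_2) = (7937, 1008).


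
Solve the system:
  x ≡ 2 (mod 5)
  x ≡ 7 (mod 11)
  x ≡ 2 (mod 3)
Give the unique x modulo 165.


Moduli 5, 11, 3 are pairwise coprime; by CRT there is a unique solution modulo M = 5 · 11 · 3 = 165.
Solve pairwise, accumulating the modulus:
  Start with x ≡ 2 (mod 5).
  Combine with x ≡ 7 (mod 11): since gcd(5, 11) = 1, we get a unique residue mod 55.
    Write x = 2 + 5·t and substitute into x ≡ 7 (mod 11): 5·t ≡ 7 − 2 = 5 (mod 11).
    The inverse of 5 mod 11 is 9 (since 5·9 = 45 = 4·11 + 1), so t ≡ 9·5 = 45 ≡ 1 (mod 11).
    Then x = 2 + 5·1 = 7, valid modulo lcm(5, 11) = 55: x ≡ 7 (mod 55).
  Combine with x ≡ 2 (mod 3): since gcd(55, 3) = 1, we get a unique residue mod 165.
    Write x = 7 + 55·t and substitute into x ≡ 2 (mod 3): 55·t ≡ 2 − 7 = -5 (mod 3).
    Reduce coefficients mod 3: 1·t ≡ 1 (mod 3).
    So t ≡ 1 (mod 3).
    Then x = 7 + 55·1 = 62, valid modulo lcm(55, 3) = 165: x ≡ 62 (mod 165).
Verify: 62 mod 5 = 2 ✓, 62 mod 11 = 7 ✓, 62 mod 3 = 2 ✓.

x ≡ 62 (mod 165).


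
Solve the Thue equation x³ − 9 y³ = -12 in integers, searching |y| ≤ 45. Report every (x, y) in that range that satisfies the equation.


The equation is x³ - 9y³ = -12. For fixed y, x³ = 9·y³ − 12, so a solution requires the RHS to be a perfect cube.
Strategy: iterate y from -45 to 45, compute RHS = 9·y³ − 12, and check whether it is a (positive or negative) perfect cube.
Check small values of y:
  y = 0: RHS = -12 is not a perfect cube.
  y = 1: RHS = -3 is not a perfect cube.
  y = -1: RHS = -21 is not a perfect cube.
  y = 2: RHS = 60 is not a perfect cube.
  y = -2: RHS = -84 is not a perfect cube.
  y = 3: RHS = 231 is not a perfect cube.
  y = -3: RHS = -255 is not a perfect cube.
Continuing the search up to |y| = 45 finds no solutions either.
No (x, y) in the scanned range satisfies the equation.

No integer solutions with |y| ≤ 45.


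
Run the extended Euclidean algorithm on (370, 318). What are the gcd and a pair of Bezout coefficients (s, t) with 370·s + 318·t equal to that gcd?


Euclidean algorithm on (370, 318) — divide until remainder is 0:
  370 = 1 · 318 + 52
  318 = 6 · 52 + 6
  52 = 8 · 6 + 4
  6 = 1 · 4 + 2
  4 = 2 · 2 + 0
gcd(370, 318) = 2.
Track Bezout coefficients alongside the remainders: start with r₀ = 370 = a·1 + b·0 (s = 1, t = 0) and r₁ = 318 = a·0 + b·1 (s = 0, t = 1); each new remainder r_{k+1} = r_{k-1} − q_k·r_k inherits s_{k+1} = s_{k-1} − q_k·s_k, t_{k+1} = t_{k-1} − q_k·t_k, so r_k = a·s_k + b·t_k at every step:
  q = 1: r = 52, s = 1 − 1·0 = 1, t = 0 − 1·1 = -1  (check: 370·1 + 318·(-1) = 52)
  q = 6: r = 6, s = 0 − 6·1 = -6, t = 1 − 6·(-1) = 7  (check: 370·(-6) + 318·7 = 6)
  q = 8: r = 4, s = 1 − 8·(-6) = 49, t = -1 − 8·7 = -57  (check: 370·49 + 318·(-57) = 4)
  q = 1: r = 2, s = -6 − 1·49 = -55, t = 7 − 1·(-57) = 64  (check: 370·(-55) + 318·64 = 2)
The row with r = 2 (the gcd) gives the Bezout coefficients s = -55, t = 64.
Result: 370 · (-55) + 318 · (64) = 2.

gcd(370, 318) = 2; s = -55, t = 64 (check: 370·(-55) + 318·64 = 2).


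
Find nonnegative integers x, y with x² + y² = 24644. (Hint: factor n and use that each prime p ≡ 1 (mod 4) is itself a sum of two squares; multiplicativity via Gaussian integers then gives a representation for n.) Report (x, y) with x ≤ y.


Step 1: Factor n = 24644 = 2^2 · 61 · 101.
Step 2: Check the mod-4 condition on each prime factor: 2 = 2 (special); 61 ≡ 1 (mod 4), exponent 1; 101 ≡ 1 (mod 4), exponent 1.
All primes ≡ 3 (mod 4) appear to even exponent (or don't appear), so by the two-squares theorem n IS expressible as a sum of two squares.
Step 3: Build a representation. Group n = k² · m with k = 2 and m = 61 · 101 = 6161 (a product of primes ≡ 1 (mod 4)); a representation of m scales to one of n via (k·x)² + (k·y)² = k²(x² + y²). Each prime p ≡ 1 (mod 4) is itself a sum of two squares; find a² by testing p − a² for a perfect square:
  61: 61 − 1² = 60, 61 − 2² = 57, 61 − 3² = 52, 61 − 4² = 45, 61 − 5² = 36 = 6² ⇒ 61 = 5² + 6².
  101: 101 − 1² = 100 = 10² ⇒ 101 = 1² + 10².
  Combine using the Brahmagupta–Fibonacci identity (a² + b²)(c² + d²) = (ac − bd)² + (ad + bc)² = (ac + bd)² + (ad − bc)²:
  61 · 101 = 6161: from (5² + 6²)(1² + 10²), take (5·1 − 6·10, 5·10 + 6·1) = (5 − 60, 50 + 6) = (-55, 56); dropping signs (only squares matter) gives (55, 56); check 55² + 56² = 3025 + 3136 = 6161 ✓.
  Scale by k = 2: (2·55, 2·56) = (110, 112).
Step 4: Order so x ≤ y and verify: 110² + 112² = 12100 + 12544 = 24644 = n. ✓

n = 24644 = 110² + 112² (one valid representation with x ≤ y).


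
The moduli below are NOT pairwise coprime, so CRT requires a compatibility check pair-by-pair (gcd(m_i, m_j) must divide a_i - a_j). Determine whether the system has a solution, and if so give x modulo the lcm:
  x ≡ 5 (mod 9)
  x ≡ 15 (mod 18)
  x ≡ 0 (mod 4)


Moduli 9, 18, 4 are not pairwise coprime, so CRT works modulo lcm(m_i) when all pairwise compatibility conditions hold.
Pairwise compatibility: gcd(m_i, m_j) must divide a_i - a_j for every pair.
Merge one congruence at a time:
  Start: x ≡ 5 (mod 9).
  Combine with x ≡ 15 (mod 18): gcd(9, 18) = 9, and 15 - 5 = 10 is NOT divisible by 9.
    ⇒ system is inconsistent (no integer solution).

No solution (the system is inconsistent).


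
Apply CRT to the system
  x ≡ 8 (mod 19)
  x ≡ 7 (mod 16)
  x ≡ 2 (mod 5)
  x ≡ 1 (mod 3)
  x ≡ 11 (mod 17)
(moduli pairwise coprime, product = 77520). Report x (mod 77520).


Product of moduli M = 19 · 16 · 5 · 3 · 17 = 77520.
Merge one congruence at a time:
  Start: x ≡ 8 (mod 19).
  Combine with x ≡ 7 (mod 16); new modulus lcm = 304.
    Write x = 8 + 19·t and substitute into x ≡ 7 (mod 16): 19·t ≡ 7 − 8 = -1 (mod 16).
    Reduce coefficients mod 16: 3·t ≡ 15 (mod 16).
    The inverse of 3 mod 16 is 11 (since 3·11 = 33 = 2·16 + 1), so t ≡ 11·15 = 165 ≡ 5 (mod 16).
    Then x = 8 + 19·5 = 103, valid modulo lcm(19, 16) = 304: x ≡ 103 (mod 304).
  Combine with x ≡ 2 (mod 5); new modulus lcm = 1520.
    Write x = 103 + 304·t and substitute into x ≡ 2 (mod 5): 304·t ≡ 2 − 103 = -101 (mod 5).
    Reduce coefficients mod 5: 4·t ≡ 4 (mod 5).
    The inverse of 4 mod 5 is 4 (since 4·4 = 16 = 3·5 + 1), so t ≡ 4·4 = 16 ≡ 1 (mod 5).
    Then x = 103 + 304·1 = 407, valid modulo lcm(304, 5) = 1520: x ≡ 407 (mod 1520).
  Combine with x ≡ 1 (mod 3); new modulus lcm = 4560.
    Write x = 407 + 1520·t and substitute into x ≡ 1 (mod 3): 1520·t ≡ 1 − 407 = -406 (mod 3).
    Reduce coefficients mod 3: 2·t ≡ 2 (mod 3).
    The inverse of 2 mod 3 is 2 (since 2·2 = 4 = 1·3 + 1), so t ≡ 2·2 = 4 ≡ 1 (mod 3).
    Then x = 407 + 1520·1 = 1927, valid modulo lcm(1520, 3) = 4560: x ≡ 1927 (mod 4560).
  Combine with x ≡ 11 (mod 17); new modulus lcm = 77520.
    Write x = 1927 + 4560·t and substitute into x ≡ 11 (mod 17): 4560·t ≡ 11 − 1927 = -1916 (mod 17).
    Reduce coefficients mod 17: 4·t ≡ 5 (mod 17).
    The inverse of 4 mod 17 is 13 (since 4·13 = 52 = 3·17 + 1), so t ≡ 13·5 = 65 ≡ 14 (mod 17).
    Then x = 1927 + 4560·14 = 65767, valid modulo lcm(4560, 17) = 77520: x ≡ 65767 (mod 77520).
Verify against each original: 65767 mod 19 = 8, 65767 mod 16 = 7, 65767 mod 5 = 2, 65767 mod 3 = 1, 65767 mod 17 = 11.

x ≡ 65767 (mod 77520).


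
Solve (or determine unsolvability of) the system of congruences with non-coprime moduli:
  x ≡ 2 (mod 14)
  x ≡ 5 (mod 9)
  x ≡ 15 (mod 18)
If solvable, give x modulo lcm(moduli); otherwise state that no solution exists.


Moduli 14, 9, 18 are not pairwise coprime, so CRT works modulo lcm(m_i) when all pairwise compatibility conditions hold.
Pairwise compatibility: gcd(m_i, m_j) must divide a_i - a_j for every pair.
Merge one congruence at a time:
  Start: x ≡ 2 (mod 14).
  Combine with x ≡ 5 (mod 9): gcd(14, 9) = 1; 5 - 2 = 3, which IS divisible by 1, so compatible.
    Write x = 2 + 14·t and substitute into x ≡ 5 (mod 9): 14·t ≡ 5 − 2 = 3 (mod 9).
    Reduce coefficients mod 9: 5·t ≡ 3 (mod 9).
    The inverse of 5 mod 9 is 2 (since 5·2 = 10 = 1·9 + 1), so t ≡ 2·3 = 6 ≡ 6 (mod 9).
    Then x = 2 + 14·6 = 86, valid modulo lcm(14, 9) = 126: x ≡ 86 (mod 126).
  Combine with x ≡ 15 (mod 18): gcd(126, 18) = 18, and 15 - 86 = -71 is NOT divisible by 18.
    ⇒ system is inconsistent (no integer solution).

No solution (the system is inconsistent).


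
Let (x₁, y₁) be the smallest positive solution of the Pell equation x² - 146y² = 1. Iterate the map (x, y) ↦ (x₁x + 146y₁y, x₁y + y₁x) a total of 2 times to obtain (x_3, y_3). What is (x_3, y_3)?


Step 1: Find the fundamental solution (x₁, y₁) of x² - 146y² = 1.
  Expand √146 as a continued fraction. a₀ = ⌊√146⌋ = 12; iterate m_{k+1} = d_k·a_k − m_k, d_{k+1} = (146 − m_{k+1}²)/d_k, a_{k+1} = ⌊(a₀ + m_{k+1})/d_{k+1}⌋ (starting m₀ = 0, d₀ = 1), with convergents p_k = a_k·p_{k-1} + p_{k-2}, q_k = a_k·q_{k-1} + q_{k-2} (p₋₁ = 1, q₋₁ = 0):
  k = 0: a₀ = 12; p₀/q₀ = 12/1; p₀² − 146·q₀² = 144 − 146 = -2.
  k = 1: m = 12, d = 2, a = ⌊(12 + 12)/2⌋ = 12; p/q = (12·12 + 1)/(12·1 + 0) = 145/12; p² − 146·q² = 21025 − 21024 = 1.
  The first convergent with p² − 146·q² = 1 gives the fundamental solution (x₁, y₁) = (145, 12).
Step 2: Apply the recurrence (x_{n+1}, y_{n+1}) = (x₁x_n + 146y₁y_n, x₁y_n + y₁x_n) repeatedly.
  From (x_1, y_1) = (145, 12): x_2 = 145·145 + 146·12·12 = 42049; y_2 = 145·12 + 12·145 = 3480.
  From (x_2, y_2) = (42049, 3480): x_3 = 145·42049 + 146·12·3480 = 12194065; y_3 = 145·3480 + 12·42049 = 1009188.
Step 3: Verify x_3² - 146·y_3² = 148695221224225 - 148695221224224 = 1 (should be 1). ✓

(x_1, y_1) = (145, 12); (x_3, y_3) = (12194065, 1009188).


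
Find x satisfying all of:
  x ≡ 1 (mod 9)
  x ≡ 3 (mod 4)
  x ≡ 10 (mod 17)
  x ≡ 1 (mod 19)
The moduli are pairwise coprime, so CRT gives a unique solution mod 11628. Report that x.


Product of moduli M = 9 · 4 · 17 · 19 = 11628.
Merge one congruence at a time:
  Start: x ≡ 1 (mod 9).
  Combine with x ≡ 3 (mod 4); new modulus lcm = 36.
    Write x = 1 + 9·t and substitute into x ≡ 3 (mod 4): 9·t ≡ 3 − 1 = 2 (mod 4).
    Reduce coefficients mod 4: 1·t ≡ 2 (mod 4).
    So t ≡ 2 (mod 4).
    Then x = 1 + 9·2 = 19, valid modulo lcm(9, 4) = 36: x ≡ 19 (mod 36).
  Combine with x ≡ 10 (mod 17); new modulus lcm = 612.
    Write x = 19 + 36·t and substitute into x ≡ 10 (mod 17): 36·t ≡ 10 − 19 = -9 (mod 17).
    Reduce coefficients mod 17: 2·t ≡ 8 (mod 17).
    The inverse of 2 mod 17 is 9 (since 2·9 = 18 = 1·17 + 1), so t ≡ 9·8 = 72 ≡ 4 (mod 17).
    Then x = 19 + 36·4 = 163, valid modulo lcm(36, 17) = 612: x ≡ 163 (mod 612).
  Combine with x ≡ 1 (mod 19); new modulus lcm = 11628.
    Write x = 163 + 612·t and substitute into x ≡ 1 (mod 19): 612·t ≡ 1 − 163 = -162 (mod 19).
    Reduce coefficients mod 19: 4·t ≡ 9 (mod 19).
    The inverse of 4 mod 19 is 5 (since 4·5 = 20 = 1·19 + 1), so t ≡ 5·9 = 45 ≡ 7 (mod 19).
    Then x = 163 + 612·7 = 4447, valid modulo lcm(612, 19) = 11628: x ≡ 4447 (mod 11628).
Verify against each original: 4447 mod 9 = 1, 4447 mod 4 = 3, 4447 mod 17 = 10, 4447 mod 19 = 1.

x ≡ 4447 (mod 11628).


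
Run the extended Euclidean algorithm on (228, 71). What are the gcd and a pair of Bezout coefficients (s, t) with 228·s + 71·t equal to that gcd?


Euclidean algorithm on (228, 71) — divide until remainder is 0:
  228 = 3 · 71 + 15
  71 = 4 · 15 + 11
  15 = 1 · 11 + 4
  11 = 2 · 4 + 3
  4 = 1 · 3 + 1
  3 = 3 · 1 + 0
gcd(228, 71) = 1.
Track Bezout coefficients alongside the remainders: start with r₀ = 228 = a·1 + b·0 (s = 1, t = 0) and r₁ = 71 = a·0 + b·1 (s = 0, t = 1); each new remainder r_{k+1} = r_{k-1} − q_k·r_k inherits s_{k+1} = s_{k-1} − q_k·s_k, t_{k+1} = t_{k-1} − q_k·t_k, so r_k = a·s_k + b·t_k at every step:
  q = 3: r = 15, s = 1 − 3·0 = 1, t = 0 − 3·1 = -3  (check: 228·1 + 71·(-3) = 15)
  q = 4: r = 11, s = 0 − 4·1 = -4, t = 1 − 4·(-3) = 13  (check: 228·(-4) + 71·13 = 11)
  q = 1: r = 4, s = 1 − 1·(-4) = 5, t = -3 − 1·13 = -16  (check: 228·5 + 71·(-16) = 4)
  q = 2: r = 3, s = -4 − 2·5 = -14, t = 13 − 2·(-16) = 45  (check: 228·(-14) + 71·45 = 3)
  q = 1: r = 1, s = 5 − 1·(-14) = 19, t = -16 − 1·45 = -61  (check: 228·19 + 71·(-61) = 1)
The row with r = 1 (the gcd) gives the Bezout coefficients s = 19, t = -61.
Result: 228 · (19) + 71 · (-61) = 1.

gcd(228, 71) = 1; s = 19, t = -61 (check: 228·19 + 71·(-61) = 1).


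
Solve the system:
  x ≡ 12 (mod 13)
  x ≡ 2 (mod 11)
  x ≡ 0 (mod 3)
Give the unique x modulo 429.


Moduli 13, 11, 3 are pairwise coprime; by CRT there is a unique solution modulo M = 13 · 11 · 3 = 429.
Solve pairwise, accumulating the modulus:
  Start with x ≡ 12 (mod 13).
  Combine with x ≡ 2 (mod 11): since gcd(13, 11) = 1, we get a unique residue mod 143.
    Write x = 12 + 13·t and substitute into x ≡ 2 (mod 11): 13·t ≡ 2 − 12 = -10 (mod 11).
    Reduce coefficients mod 11: 2·t ≡ 1 (mod 11).
    The inverse of 2 mod 11 is 6 (since 2·6 = 12 = 1·11 + 1), so t ≡ 6·1 = 6 ≡ 6 (mod 11).
    Then x = 12 + 13·6 = 90, valid modulo lcm(13, 11) = 143: x ≡ 90 (mod 143).
  Combine with x ≡ 0 (mod 3): since gcd(143, 3) = 1, we get a unique residue mod 429.
    Write x = 90 + 143·t and substitute into x ≡ 0 (mod 3): 143·t ≡ 0 − 90 = -90 (mod 3).
    Reduce coefficients mod 3: 2·t ≡ 0 (mod 3).
    The inverse of 2 mod 3 is 2 (since 2·2 = 4 = 1·3 + 1), so t ≡ 2·0 = 0 ≡ 0 (mod 3).
    Then x = 90 + 143·0 = 90, valid modulo lcm(143, 3) = 429: x ≡ 90 (mod 429).
Verify: 90 mod 13 = 12 ✓, 90 mod 11 = 2 ✓, 90 mod 3 = 0 ✓.

x ≡ 90 (mod 429).


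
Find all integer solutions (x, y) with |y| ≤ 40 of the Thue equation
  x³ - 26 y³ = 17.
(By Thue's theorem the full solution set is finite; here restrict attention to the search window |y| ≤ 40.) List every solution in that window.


The equation is x³ - 26y³ = 17. For fixed y, x³ = 26·y³ + 17, so a solution requires the RHS to be a perfect cube.
Strategy: iterate y from -40 to 40, compute RHS = 26·y³ + 17, and check whether it is a (positive or negative) perfect cube.
Check small values of y:
  y = 0: RHS = 17 is not a perfect cube.
  y = 1: RHS = 43 is not a perfect cube.
  y = -1: RHS = -9 is not a perfect cube.
  y = 2: RHS = 225 is not a perfect cube.
  y = -2: RHS = -191 is not a perfect cube.
  y = 3: RHS = 719 is not a perfect cube.
  y = -3: RHS = -685 is not a perfect cube.
Continuing the search up to |y| = 40 finds no solutions either.
No (x, y) in the scanned range satisfies the equation.

No integer solutions with |y| ≤ 40.


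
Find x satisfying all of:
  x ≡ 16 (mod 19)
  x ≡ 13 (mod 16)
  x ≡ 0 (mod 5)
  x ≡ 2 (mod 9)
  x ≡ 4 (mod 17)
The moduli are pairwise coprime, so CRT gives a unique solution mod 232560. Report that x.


Product of moduli M = 19 · 16 · 5 · 9 · 17 = 232560.
Merge one congruence at a time:
  Start: x ≡ 16 (mod 19).
  Combine with x ≡ 13 (mod 16); new modulus lcm = 304.
    Write x = 16 + 19·t and substitute into x ≡ 13 (mod 16): 19·t ≡ 13 − 16 = -3 (mod 16).
    Reduce coefficients mod 16: 3·t ≡ 13 (mod 16).
    The inverse of 3 mod 16 is 11 (since 3·11 = 33 = 2·16 + 1), so t ≡ 11·13 = 143 ≡ 15 (mod 16).
    Then x = 16 + 19·15 = 301, valid modulo lcm(19, 16) = 304: x ≡ 301 (mod 304).
  Combine with x ≡ 0 (mod 5); new modulus lcm = 1520.
    Write x = 301 + 304·t and substitute into x ≡ 0 (mod 5): 304·t ≡ 0 − 301 = -301 (mod 5).
    Reduce coefficients mod 5: 4·t ≡ 4 (mod 5).
    The inverse of 4 mod 5 is 4 (since 4·4 = 16 = 3·5 + 1), so t ≡ 4·4 = 16 ≡ 1 (mod 5).
    Then x = 301 + 304·1 = 605, valid modulo lcm(304, 5) = 1520: x ≡ 605 (mod 1520).
  Combine with x ≡ 2 (mod 9); new modulus lcm = 13680.
    Write x = 605 + 1520·t and substitute into x ≡ 2 (mod 9): 1520·t ≡ 2 − 605 = -603 (mod 9).
    Reduce coefficients mod 9: 8·t ≡ 0 (mod 9).
    The inverse of 8 mod 9 is 8 (since 8·8 = 64 = 7·9 + 1), so t ≡ 8·0 = 0 ≡ 0 (mod 9).
    Then x = 605 + 1520·0 = 605, valid modulo lcm(1520, 9) = 13680: x ≡ 605 (mod 13680).
  Combine with x ≡ 4 (mod 17); new modulus lcm = 232560.
    Write x = 605 + 13680·t and substitute into x ≡ 4 (mod 17): 13680·t ≡ 4 − 605 = -601 (mod 17).
    Reduce coefficients mod 17: 12·t ≡ 11 (mod 17).
    The inverse of 12 mod 17 is 10 (since 12·10 = 120 = 7·17 + 1), so t ≡ 10·11 = 110 ≡ 8 (mod 17).
    Then x = 605 + 13680·8 = 110045, valid modulo lcm(13680, 17) = 232560: x ≡ 110045 (mod 232560).
Verify against each original: 110045 mod 19 = 16, 110045 mod 16 = 13, 110045 mod 5 = 0, 110045 mod 9 = 2, 110045 mod 17 = 4.

x ≡ 110045 (mod 232560).


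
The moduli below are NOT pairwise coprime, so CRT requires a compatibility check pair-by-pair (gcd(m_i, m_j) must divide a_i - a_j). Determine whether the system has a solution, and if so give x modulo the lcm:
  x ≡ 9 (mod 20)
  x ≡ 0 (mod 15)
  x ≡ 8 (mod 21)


Moduli 20, 15, 21 are not pairwise coprime, so CRT works modulo lcm(m_i) when all pairwise compatibility conditions hold.
Pairwise compatibility: gcd(m_i, m_j) must divide a_i - a_j for every pair.
Merge one congruence at a time:
  Start: x ≡ 9 (mod 20).
  Combine with x ≡ 0 (mod 15): gcd(20, 15) = 5, and 0 - 9 = -9 is NOT divisible by 5.
    ⇒ system is inconsistent (no integer solution).

No solution (the system is inconsistent).


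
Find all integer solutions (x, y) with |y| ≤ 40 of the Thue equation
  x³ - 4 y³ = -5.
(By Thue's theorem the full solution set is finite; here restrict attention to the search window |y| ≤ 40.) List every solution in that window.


The equation is x³ - 4y³ = -5. For fixed y, x³ = 4·y³ − 5, so a solution requires the RHS to be a perfect cube.
Strategy: iterate y from -40 to 40, compute RHS = 4·y³ − 5, and check whether it is a (positive or negative) perfect cube.
Check small values of y:
  y = 0: RHS = -5 is not a perfect cube.
  y = 1: RHS = -1 = (-1)³ ⇒ x = -1 works.
  y = -1: RHS = -9 is not a perfect cube.
  y = 2: RHS = 27 = (3)³ ⇒ x = 3 works.
  y = -2: RHS = -37 is not a perfect cube.
  y = 3: RHS = 103 is not a perfect cube.
  y = -3: RHS = -113 is not a perfect cube.
Continuing the search up to |y| = 40 finds no further solutions beyond those listed.
Collected solutions: (-1, 1), (3, 2).

Solutions (with |y| ≤ 40): (-1, 1), (3, 2).


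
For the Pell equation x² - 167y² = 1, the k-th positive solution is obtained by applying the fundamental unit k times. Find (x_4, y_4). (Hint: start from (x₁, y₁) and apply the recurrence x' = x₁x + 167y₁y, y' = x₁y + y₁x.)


Step 1: Find the fundamental solution (x₁, y₁) of x² - 167y² = 1.
  Expand √167 as a continued fraction. a₀ = ⌊√167⌋ = 12; iterate m_{k+1} = d_k·a_k − m_k, d_{k+1} = (167 − m_{k+1}²)/d_k, a_{k+1} = ⌊(a₀ + m_{k+1})/d_{k+1}⌋ (starting m₀ = 0, d₀ = 1), with convergents p_k = a_k·p_{k-1} + p_{k-2}, q_k = a_k·q_{k-1} + q_{k-2} (p₋₁ = 1, q₋₁ = 0):
  k = 0: a₀ = 12; p₀/q₀ = 12/1; p₀² − 167·q₀² = 144 − 167 = -23.
  k = 1: m = 12, d = 23, a = ⌊(12 + 12)/23⌋ = 1; p/q = (1·12 + 1)/(1·1 + 0) = 13/1; p² − 167·q² = 169 − 167 = 2.
  k = 2: m = 11, d = 2, a = ⌊(12 + 11)/2⌋ = 11; p/q = (11·13 + 12)/(11·1 + 1) = 155/12; p² − 167·q² = 24025 − 24048 = -23.
  k = 3: m = 11, d = 23, a = ⌊(12 + 11)/23⌋ = 1; p/q = (1·155 + 13)/(1·12 + 1) = 168/13; p² − 167·q² = 28224 − 28223 = 1.
  The first convergent with p² − 167·q² = 1 gives the fundamental solution (x₁, y₁) = (168, 13).
Step 2: Apply the recurrence (x_{n+1}, y_{n+1}) = (x₁x_n + 167y₁y_n, x₁y_n + y₁x_n) repeatedly.
  From (x_1, y_1) = (168, 13): x_2 = 168·168 + 167·13·13 = 56447; y_2 = 168·13 + 13·168 = 4368.
  From (x_2, y_2) = (56447, 4368): x_3 = 168·56447 + 167·13·4368 = 18966024; y_3 = 168·4368 + 13·56447 = 1467635.
  From (x_3, y_3) = (18966024, 1467635): x_4 = 168·18966024 + 167·13·1467635 = 6372527617; y_4 = 168·1467635 + 13·18966024 = 493120992.
Step 3: Verify x_4² - 167·y_4² = 40609108229427698689 - 40609108229427698688 = 1 (should be 1). ✓

(x_1, y_1) = (168, 13); (x_4, y_4) = (6372527617, 493120992).


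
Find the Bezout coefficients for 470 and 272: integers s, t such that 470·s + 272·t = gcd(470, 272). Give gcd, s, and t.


Euclidean algorithm on (470, 272) — divide until remainder is 0:
  470 = 1 · 272 + 198
  272 = 1 · 198 + 74
  198 = 2 · 74 + 50
  74 = 1 · 50 + 24
  50 = 2 · 24 + 2
  24 = 12 · 2 + 0
gcd(470, 272) = 2.
Track Bezout coefficients alongside the remainders: start with r₀ = 470 = a·1 + b·0 (s = 1, t = 0) and r₁ = 272 = a·0 + b·1 (s = 0, t = 1); each new remainder r_{k+1} = r_{k-1} − q_k·r_k inherits s_{k+1} = s_{k-1} − q_k·s_k, t_{k+1} = t_{k-1} − q_k·t_k, so r_k = a·s_k + b·t_k at every step:
  q = 1: r = 198, s = 1 − 1·0 = 1, t = 0 − 1·1 = -1  (check: 470·1 + 272·(-1) = 198)
  q = 1: r = 74, s = 0 − 1·1 = -1, t = 1 − 1·(-1) = 2  (check: 470·(-1) + 272·2 = 74)
  q = 2: r = 50, s = 1 − 2·(-1) = 3, t = -1 − 2·2 = -5  (check: 470·3 + 272·(-5) = 50)
  q = 1: r = 24, s = -1 − 1·3 = -4, t = 2 − 1·(-5) = 7  (check: 470·(-4) + 272·7 = 24)
  q = 2: r = 2, s = 3 − 2·(-4) = 11, t = -5 − 2·7 = -19  (check: 470·11 + 272·(-19) = 2)
The row with r = 2 (the gcd) gives the Bezout coefficients s = 11, t = -19.
Result: 470 · (11) + 272 · (-19) = 2.

gcd(470, 272) = 2; s = 11, t = -19 (check: 470·11 + 272·(-19) = 2).


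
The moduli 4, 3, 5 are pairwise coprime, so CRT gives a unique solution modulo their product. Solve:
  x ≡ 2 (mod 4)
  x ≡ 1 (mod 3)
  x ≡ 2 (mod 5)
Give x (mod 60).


Moduli 4, 3, 5 are pairwise coprime; by CRT there is a unique solution modulo M = 4 · 3 · 5 = 60.
Solve pairwise, accumulating the modulus:
  Start with x ≡ 2 (mod 4).
  Combine with x ≡ 1 (mod 3): since gcd(4, 3) = 1, we get a unique residue mod 12.
    Write x = 2 + 4·t and substitute into x ≡ 1 (mod 3): 4·t ≡ 1 − 2 = -1 (mod 3).
    Reduce coefficients mod 3: 1·t ≡ 2 (mod 3).
    So t ≡ 2 (mod 3).
    Then x = 2 + 4·2 = 10, valid modulo lcm(4, 3) = 12: x ≡ 10 (mod 12).
  Combine with x ≡ 2 (mod 5): since gcd(12, 5) = 1, we get a unique residue mod 60.
    Write x = 10 + 12·t and substitute into x ≡ 2 (mod 5): 12·t ≡ 2 − 10 = -8 (mod 5).
    Reduce coefficients mod 5: 2·t ≡ 2 (mod 5).
    The inverse of 2 mod 5 is 3 (since 2·3 = 6 = 1·5 + 1), so t ≡ 3·2 = 6 ≡ 1 (mod 5).
    Then x = 10 + 12·1 = 22, valid modulo lcm(12, 5) = 60: x ≡ 22 (mod 60).
Verify: 22 mod 4 = 2 ✓, 22 mod 3 = 1 ✓, 22 mod 5 = 2 ✓.

x ≡ 22 (mod 60).


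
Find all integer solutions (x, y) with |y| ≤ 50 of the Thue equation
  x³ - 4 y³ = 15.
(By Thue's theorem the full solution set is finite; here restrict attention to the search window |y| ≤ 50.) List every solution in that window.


The equation is x³ - 4y³ = 15. For fixed y, x³ = 4·y³ + 15, so a solution requires the RHS to be a perfect cube.
Strategy: iterate y from -50 to 50, compute RHS = 4·y³ + 15, and check whether it is a (positive or negative) perfect cube.
Check small values of y:
  y = 0: RHS = 15 is not a perfect cube.
  y = 1: RHS = 19 is not a perfect cube.
  y = -1: RHS = 11 is not a perfect cube.
  y = 2: RHS = 47 is not a perfect cube.
  y = -2: RHS = -17 is not a perfect cube.
  y = 3: RHS = 123 is not a perfect cube.
  y = -3: RHS = -93 is not a perfect cube.
Continuing the search up to |y| = 50 finds no solutions either.
No (x, y) in the scanned range satisfies the equation.

No integer solutions with |y| ≤ 50.


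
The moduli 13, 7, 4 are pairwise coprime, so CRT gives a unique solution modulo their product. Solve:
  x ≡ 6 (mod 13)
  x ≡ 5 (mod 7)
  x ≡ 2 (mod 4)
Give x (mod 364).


Moduli 13, 7, 4 are pairwise coprime; by CRT there is a unique solution modulo M = 13 · 7 · 4 = 364.
Solve pairwise, accumulating the modulus:
  Start with x ≡ 6 (mod 13).
  Combine with x ≡ 5 (mod 7): since gcd(13, 7) = 1, we get a unique residue mod 91.
    Write x = 6 + 13·t and substitute into x ≡ 5 (mod 7): 13·t ≡ 5 − 6 = -1 (mod 7).
    Reduce coefficients mod 7: 6·t ≡ 6 (mod 7).
    The inverse of 6 mod 7 is 6 (since 6·6 = 36 = 5·7 + 1), so t ≡ 6·6 = 36 ≡ 1 (mod 7).
    Then x = 6 + 13·1 = 19, valid modulo lcm(13, 7) = 91: x ≡ 19 (mod 91).
  Combine with x ≡ 2 (mod 4): since gcd(91, 4) = 1, we get a unique residue mod 364.
    Write x = 19 + 91·t and substitute into x ≡ 2 (mod 4): 91·t ≡ 2 − 19 = -17 (mod 4).
    Reduce coefficients mod 4: 3·t ≡ 3 (mod 4).
    The inverse of 3 mod 4 is 3 (since 3·3 = 9 = 2·4 + 1), so t ≡ 3·3 = 9 ≡ 1 (mod 4).
    Then x = 19 + 91·1 = 110, valid modulo lcm(91, 4) = 364: x ≡ 110 (mod 364).
Verify: 110 mod 13 = 6 ✓, 110 mod 7 = 5 ✓, 110 mod 4 = 2 ✓.

x ≡ 110 (mod 364).


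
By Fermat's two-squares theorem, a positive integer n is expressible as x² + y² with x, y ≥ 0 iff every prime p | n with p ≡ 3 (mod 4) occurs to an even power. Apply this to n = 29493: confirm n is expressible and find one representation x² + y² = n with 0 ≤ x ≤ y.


Step 1: Factor n = 29493 = 3^2 · 29 · 113.
Step 2: Check the mod-4 condition on each prime factor: 3 ≡ 3 (mod 4), exponent 2 (must be even); 29 ≡ 1 (mod 4), exponent 1; 113 ≡ 1 (mod 4), exponent 1.
All primes ≡ 3 (mod 4) appear to even exponent (or don't appear), so by the two-squares theorem n IS expressible as a sum of two squares.
Step 3: Build a representation. Group n = k² · m with k = 3 and m = 29 · 113 = 3277 (a product of primes ≡ 1 (mod 4)); a representation of m scales to one of n via (k·x)² + (k·y)² = k²(x² + y²). Each prime p ≡ 1 (mod 4) is itself a sum of two squares; find a² by testing p − a² for a perfect square:
  29: 29 − 1² = 28, 29 − 2² = 25 = 5² ⇒ 29 = 2² + 5².
  113: 113 − 1² = 112, 113 − 2² = 109, 113 − 3² = 104, 113 − 4² = 97, 113 − 5² = 88, 113 − 6² = 77, 113 − 7² = 64 = 8² ⇒ 113 = 7² + 8².
  Combine using the Brahmagupta–Fibonacci identity (a² + b²)(c² + d²) = (ac − bd)² + (ad + bc)² = (ac + bd)² + (ad − bc)²:
  29 · 113 = 3277: from (2² + 5²)(7² + 8²), take (2·7 − 5·8, 2·8 + 5·7) = (14 − 40, 16 + 35) = (-26, 51); dropping signs (only squares matter) gives (26, 51); check 26² + 51² = 676 + 2601 = 3277 ✓.
  Scale by k = 3: (3·26, 3·51) = (78, 153).
Step 4: Order so x ≤ y and verify: 78² + 153² = 6084 + 23409 = 29493 = n. ✓

n = 29493 = 78² + 153² (one valid representation with x ≤ y).


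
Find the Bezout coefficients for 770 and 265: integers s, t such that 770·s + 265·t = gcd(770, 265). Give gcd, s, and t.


Euclidean algorithm on (770, 265) — divide until remainder is 0:
  770 = 2 · 265 + 240
  265 = 1 · 240 + 25
  240 = 9 · 25 + 15
  25 = 1 · 15 + 10
  15 = 1 · 10 + 5
  10 = 2 · 5 + 0
gcd(770, 265) = 5.
Track Bezout coefficients alongside the remainders: start with r₀ = 770 = a·1 + b·0 (s = 1, t = 0) and r₁ = 265 = a·0 + b·1 (s = 0, t = 1); each new remainder r_{k+1} = r_{k-1} − q_k·r_k inherits s_{k+1} = s_{k-1} − q_k·s_k, t_{k+1} = t_{k-1} − q_k·t_k, so r_k = a·s_k + b·t_k at every step:
  q = 2: r = 240, s = 1 − 2·0 = 1, t = 0 − 2·1 = -2  (check: 770·1 + 265·(-2) = 240)
  q = 1: r = 25, s = 0 − 1·1 = -1, t = 1 − 1·(-2) = 3  (check: 770·(-1) + 265·3 = 25)
  q = 9: r = 15, s = 1 − 9·(-1) = 10, t = -2 − 9·3 = -29  (check: 770·10 + 265·(-29) = 15)
  q = 1: r = 10, s = -1 − 1·10 = -11, t = 3 − 1·(-29) = 32  (check: 770·(-11) + 265·32 = 10)
  q = 1: r = 5, s = 10 − 1·(-11) = 21, t = -29 − 1·32 = -61  (check: 770·21 + 265·(-61) = 5)
The row with r = 5 (the gcd) gives the Bezout coefficients s = 21, t = -61.
Result: 770 · (21) + 265 · (-61) = 5.

gcd(770, 265) = 5; s = 21, t = -61 (check: 770·21 + 265·(-61) = 5).


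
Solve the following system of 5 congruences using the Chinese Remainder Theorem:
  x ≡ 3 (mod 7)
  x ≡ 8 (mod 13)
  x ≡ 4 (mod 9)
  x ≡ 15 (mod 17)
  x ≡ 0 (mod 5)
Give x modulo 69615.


Product of moduli M = 7 · 13 · 9 · 17 · 5 = 69615.
Merge one congruence at a time:
  Start: x ≡ 3 (mod 7).
  Combine with x ≡ 8 (mod 13); new modulus lcm = 91.
    Write x = 3 + 7·t and substitute into x ≡ 8 (mod 13): 7·t ≡ 8 − 3 = 5 (mod 13).
    The inverse of 7 mod 13 is 2 (since 7·2 = 14 = 1·13 + 1), so t ≡ 2·5 = 10 ≡ 10 (mod 13).
    Then x = 3 + 7·10 = 73, valid modulo lcm(7, 13) = 91: x ≡ 73 (mod 91).
  Combine with x ≡ 4 (mod 9); new modulus lcm = 819.
    Write x = 73 + 91·t and substitute into x ≡ 4 (mod 9): 91·t ≡ 4 − 73 = -69 (mod 9).
    Reduce coefficients mod 9: 1·t ≡ 3 (mod 9).
    So t ≡ 3 (mod 9).
    Then x = 73 + 91·3 = 346, valid modulo lcm(91, 9) = 819: x ≡ 346 (mod 819).
  Combine with x ≡ 15 (mod 17); new modulus lcm = 13923.
    Write x = 346 + 819·t and substitute into x ≡ 15 (mod 17): 819·t ≡ 15 − 346 = -331 (mod 17).
    Reduce coefficients mod 17: 3·t ≡ 9 (mod 17).
    The inverse of 3 mod 17 is 6 (since 3·6 = 18 = 1·17 + 1), so t ≡ 6·9 = 54 ≡ 3 (mod 17).
    Then x = 346 + 819·3 = 2803, valid modulo lcm(819, 17) = 13923: x ≡ 2803 (mod 13923).
  Combine with x ≡ 0 (mod 5); new modulus lcm = 69615.
    Write x = 2803 + 13923·t and substitute into x ≡ 0 (mod 5): 13923·t ≡ 0 − 2803 = -2803 (mod 5).
    Reduce coefficients mod 5: 3·t ≡ 2 (mod 5).
    The inverse of 3 mod 5 is 2 (since 3·2 = 6 = 1·5 + 1), so t ≡ 2·2 = 4 ≡ 4 (mod 5).
    Then x = 2803 + 13923·4 = 58495, valid modulo lcm(13923, 5) = 69615: x ≡ 58495 (mod 69615).
Verify against each original: 58495 mod 7 = 3, 58495 mod 13 = 8, 58495 mod 9 = 4, 58495 mod 17 = 15, 58495 mod 5 = 0.

x ≡ 58495 (mod 69615).


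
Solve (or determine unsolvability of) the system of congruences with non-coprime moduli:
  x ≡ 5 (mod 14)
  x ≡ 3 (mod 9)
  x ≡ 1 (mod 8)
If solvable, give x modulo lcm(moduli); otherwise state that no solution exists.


Moduli 14, 9, 8 are not pairwise coprime, so CRT works modulo lcm(m_i) when all pairwise compatibility conditions hold.
Pairwise compatibility: gcd(m_i, m_j) must divide a_i - a_j for every pair.
Merge one congruence at a time:
  Start: x ≡ 5 (mod 14).
  Combine with x ≡ 3 (mod 9): gcd(14, 9) = 1; 3 - 5 = -2, which IS divisible by 1, so compatible.
    Write x = 5 + 14·t and substitute into x ≡ 3 (mod 9): 14·t ≡ 3 − 5 = -2 (mod 9).
    Reduce coefficients mod 9: 5·t ≡ 7 (mod 9).
    The inverse of 5 mod 9 is 2 (since 5·2 = 10 = 1·9 + 1), so t ≡ 2·7 = 14 ≡ 5 (mod 9).
    Then x = 5 + 14·5 = 75, valid modulo lcm(14, 9) = 126: x ≡ 75 (mod 126).
  Combine with x ≡ 1 (mod 8): gcd(126, 8) = 2; 1 - 75 = -74, which IS divisible by 2, so compatible.
    Write x = 75 + 126·t and substitute into x ≡ 1 (mod 8): 126·t ≡ 1 − 75 = -74 (mod 8).
    Divide the congruence (and modulus) by g = 2: 63·t ≡ -37 (mod 4).
    Reduce coefficients mod 4: 3·t ≡ 3 (mod 4).
    The inverse of 3 mod 4 is 3 (since 3·3 = 9 = 2·4 + 1), so t ≡ 3·3 = 9 ≡ 1 (mod 4).
    Then x = 75 + 126·1 = 201, valid modulo lcm(126, 8) = 504: x ≡ 201 (mod 504).
Verify: 201 mod 14 = 5, 201 mod 9 = 3, 201 mod 8 = 1.

x ≡ 201 (mod 504).


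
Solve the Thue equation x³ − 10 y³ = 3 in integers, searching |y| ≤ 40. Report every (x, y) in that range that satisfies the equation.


The equation is x³ - 10y³ = 3. For fixed y, x³ = 10·y³ + 3, so a solution requires the RHS to be a perfect cube.
Strategy: iterate y from -40 to 40, compute RHS = 10·y³ + 3, and check whether it is a (positive or negative) perfect cube.
Check small values of y:
  y = 0: RHS = 3 is not a perfect cube.
  y = 1: RHS = 13 is not a perfect cube.
  y = -1: RHS = -7 is not a perfect cube.
  y = 2: RHS = 83 is not a perfect cube.
  y = -2: RHS = -77 is not a perfect cube.
  y = 3: RHS = 273 is not a perfect cube.
  y = -3: RHS = -267 is not a perfect cube.
Continuing the search up to |y| = 40 finds no solutions either.
No (x, y) in the scanned range satisfies the equation.

No integer solutions with |y| ≤ 40.


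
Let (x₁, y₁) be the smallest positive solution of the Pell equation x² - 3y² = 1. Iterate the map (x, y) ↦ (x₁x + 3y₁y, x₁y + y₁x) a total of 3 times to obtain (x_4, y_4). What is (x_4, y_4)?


Step 1: Find the fundamental solution (x₁, y₁) of x² - 3y² = 1.
  Expand √3 as a continued fraction. a₀ = ⌊√3⌋ = 1; iterate m_{k+1} = d_k·a_k − m_k, d_{k+1} = (3 − m_{k+1}²)/d_k, a_{k+1} = ⌊(a₀ + m_{k+1})/d_{k+1}⌋ (starting m₀ = 0, d₀ = 1), with convergents p_k = a_k·p_{k-1} + p_{k-2}, q_k = a_k·q_{k-1} + q_{k-2} (p₋₁ = 1, q₋₁ = 0):
  k = 0: a₀ = 1; p₀/q₀ = 1/1; p₀² − 3·q₀² = 1 − 3 = -2.
  k = 1: m = 1, d = 2, a = ⌊(1 + 1)/2⌋ = 1; p/q = (1·1 + 1)/(1·1 + 0) = 2/1; p² − 3·q² = 4 − 3 = 1.
  The first convergent with p² − 3·q² = 1 gives the fundamental solution (x₁, y₁) = (2, 1).
Step 2: Apply the recurrence (x_{n+1}, y_{n+1}) = (x₁x_n + 3y₁y_n, x₁y_n + y₁x_n) repeatedly.
  From (x_1, y_1) = (2, 1): x_2 = 2·2 + 3·1·1 = 7; y_2 = 2·1 + 1·2 = 4.
  From (x_2, y_2) = (7, 4): x_3 = 2·7 + 3·1·4 = 26; y_3 = 2·4 + 1·7 = 15.
  From (x_3, y_3) = (26, 15): x_4 = 2·26 + 3·1·15 = 97; y_4 = 2·15 + 1·26 = 56.
Step 3: Verify x_4² - 3·y_4² = 9409 - 9408 = 1 (should be 1). ✓

(x_1, y_1) = (2, 1); (x_4, y_4) = (97, 56).
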